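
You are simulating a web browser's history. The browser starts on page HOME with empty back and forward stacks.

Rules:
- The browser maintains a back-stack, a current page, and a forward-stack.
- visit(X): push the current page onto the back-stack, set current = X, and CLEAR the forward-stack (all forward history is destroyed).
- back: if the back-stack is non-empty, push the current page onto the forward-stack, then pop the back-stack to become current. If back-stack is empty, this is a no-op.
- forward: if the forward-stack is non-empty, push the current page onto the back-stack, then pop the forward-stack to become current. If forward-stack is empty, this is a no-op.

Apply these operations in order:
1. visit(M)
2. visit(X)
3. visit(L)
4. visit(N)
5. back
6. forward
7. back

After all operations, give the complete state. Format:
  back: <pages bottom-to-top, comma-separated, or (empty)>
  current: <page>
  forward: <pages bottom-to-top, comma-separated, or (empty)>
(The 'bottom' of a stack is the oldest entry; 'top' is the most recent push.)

After 1 (visit(M)): cur=M back=1 fwd=0
After 2 (visit(X)): cur=X back=2 fwd=0
After 3 (visit(L)): cur=L back=3 fwd=0
After 4 (visit(N)): cur=N back=4 fwd=0
After 5 (back): cur=L back=3 fwd=1
After 6 (forward): cur=N back=4 fwd=0
After 7 (back): cur=L back=3 fwd=1

Answer: back: HOME,M,X
current: L
forward: N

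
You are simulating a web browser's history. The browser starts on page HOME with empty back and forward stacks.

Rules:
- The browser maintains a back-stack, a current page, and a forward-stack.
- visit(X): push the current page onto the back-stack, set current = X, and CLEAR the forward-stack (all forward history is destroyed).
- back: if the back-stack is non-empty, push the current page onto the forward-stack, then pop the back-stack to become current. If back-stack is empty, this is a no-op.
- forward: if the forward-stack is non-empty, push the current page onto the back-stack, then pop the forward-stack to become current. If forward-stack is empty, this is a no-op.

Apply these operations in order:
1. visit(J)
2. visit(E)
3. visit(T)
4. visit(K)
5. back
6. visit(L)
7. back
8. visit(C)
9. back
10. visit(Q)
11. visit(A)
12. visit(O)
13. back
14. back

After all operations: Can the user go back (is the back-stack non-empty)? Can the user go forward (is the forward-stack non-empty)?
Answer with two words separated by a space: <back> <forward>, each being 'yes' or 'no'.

Answer: yes yes

Derivation:
After 1 (visit(J)): cur=J back=1 fwd=0
After 2 (visit(E)): cur=E back=2 fwd=0
After 3 (visit(T)): cur=T back=3 fwd=0
After 4 (visit(K)): cur=K back=4 fwd=0
After 5 (back): cur=T back=3 fwd=1
After 6 (visit(L)): cur=L back=4 fwd=0
After 7 (back): cur=T back=3 fwd=1
After 8 (visit(C)): cur=C back=4 fwd=0
After 9 (back): cur=T back=3 fwd=1
After 10 (visit(Q)): cur=Q back=4 fwd=0
After 11 (visit(A)): cur=A back=5 fwd=0
After 12 (visit(O)): cur=O back=6 fwd=0
After 13 (back): cur=A back=5 fwd=1
After 14 (back): cur=Q back=4 fwd=2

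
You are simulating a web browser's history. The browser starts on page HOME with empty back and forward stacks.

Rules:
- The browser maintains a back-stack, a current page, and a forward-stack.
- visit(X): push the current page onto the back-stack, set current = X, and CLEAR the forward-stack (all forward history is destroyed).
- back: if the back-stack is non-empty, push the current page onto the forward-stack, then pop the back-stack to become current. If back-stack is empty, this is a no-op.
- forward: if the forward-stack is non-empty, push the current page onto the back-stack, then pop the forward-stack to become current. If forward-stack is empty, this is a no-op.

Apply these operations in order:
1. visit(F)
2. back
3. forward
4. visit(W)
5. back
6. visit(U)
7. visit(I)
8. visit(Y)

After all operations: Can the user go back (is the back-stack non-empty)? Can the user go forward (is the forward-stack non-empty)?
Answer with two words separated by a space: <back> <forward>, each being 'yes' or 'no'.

Answer: yes no

Derivation:
After 1 (visit(F)): cur=F back=1 fwd=0
After 2 (back): cur=HOME back=0 fwd=1
After 3 (forward): cur=F back=1 fwd=0
After 4 (visit(W)): cur=W back=2 fwd=0
After 5 (back): cur=F back=1 fwd=1
After 6 (visit(U)): cur=U back=2 fwd=0
After 7 (visit(I)): cur=I back=3 fwd=0
After 8 (visit(Y)): cur=Y back=4 fwd=0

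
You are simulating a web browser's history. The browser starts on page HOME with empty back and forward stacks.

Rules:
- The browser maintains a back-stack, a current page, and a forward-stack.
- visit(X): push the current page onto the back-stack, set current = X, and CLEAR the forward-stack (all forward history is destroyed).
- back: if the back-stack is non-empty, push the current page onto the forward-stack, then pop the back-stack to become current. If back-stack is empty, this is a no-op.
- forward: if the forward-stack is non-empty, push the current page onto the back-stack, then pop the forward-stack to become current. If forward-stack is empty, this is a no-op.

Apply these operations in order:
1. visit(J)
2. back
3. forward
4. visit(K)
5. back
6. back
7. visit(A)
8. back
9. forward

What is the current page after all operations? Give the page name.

Answer: A

Derivation:
After 1 (visit(J)): cur=J back=1 fwd=0
After 2 (back): cur=HOME back=0 fwd=1
After 3 (forward): cur=J back=1 fwd=0
After 4 (visit(K)): cur=K back=2 fwd=0
After 5 (back): cur=J back=1 fwd=1
After 6 (back): cur=HOME back=0 fwd=2
After 7 (visit(A)): cur=A back=1 fwd=0
After 8 (back): cur=HOME back=0 fwd=1
After 9 (forward): cur=A back=1 fwd=0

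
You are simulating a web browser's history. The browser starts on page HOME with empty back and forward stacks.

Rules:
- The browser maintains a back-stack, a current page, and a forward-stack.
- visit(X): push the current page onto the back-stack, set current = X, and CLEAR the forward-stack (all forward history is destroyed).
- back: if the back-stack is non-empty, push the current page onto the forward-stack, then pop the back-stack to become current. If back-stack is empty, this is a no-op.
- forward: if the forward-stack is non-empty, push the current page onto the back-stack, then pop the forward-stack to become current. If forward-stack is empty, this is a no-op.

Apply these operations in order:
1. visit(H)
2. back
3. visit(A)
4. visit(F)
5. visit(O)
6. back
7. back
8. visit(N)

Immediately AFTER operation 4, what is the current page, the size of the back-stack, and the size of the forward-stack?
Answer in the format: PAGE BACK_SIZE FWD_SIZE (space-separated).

After 1 (visit(H)): cur=H back=1 fwd=0
After 2 (back): cur=HOME back=0 fwd=1
After 3 (visit(A)): cur=A back=1 fwd=0
After 4 (visit(F)): cur=F back=2 fwd=0

F 2 0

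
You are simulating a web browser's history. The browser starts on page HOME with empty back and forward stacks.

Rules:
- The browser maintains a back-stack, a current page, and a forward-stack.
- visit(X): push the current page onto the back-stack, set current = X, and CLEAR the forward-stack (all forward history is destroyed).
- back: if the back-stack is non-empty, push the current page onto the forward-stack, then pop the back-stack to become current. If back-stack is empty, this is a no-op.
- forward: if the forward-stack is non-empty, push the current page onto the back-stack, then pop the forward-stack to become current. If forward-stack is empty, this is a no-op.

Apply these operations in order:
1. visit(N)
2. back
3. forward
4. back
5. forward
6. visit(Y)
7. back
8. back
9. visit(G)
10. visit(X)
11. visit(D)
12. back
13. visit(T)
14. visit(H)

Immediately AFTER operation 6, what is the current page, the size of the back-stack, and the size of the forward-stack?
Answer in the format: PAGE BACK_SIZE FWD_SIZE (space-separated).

After 1 (visit(N)): cur=N back=1 fwd=0
After 2 (back): cur=HOME back=0 fwd=1
After 3 (forward): cur=N back=1 fwd=0
After 4 (back): cur=HOME back=0 fwd=1
After 5 (forward): cur=N back=1 fwd=0
After 6 (visit(Y)): cur=Y back=2 fwd=0

Y 2 0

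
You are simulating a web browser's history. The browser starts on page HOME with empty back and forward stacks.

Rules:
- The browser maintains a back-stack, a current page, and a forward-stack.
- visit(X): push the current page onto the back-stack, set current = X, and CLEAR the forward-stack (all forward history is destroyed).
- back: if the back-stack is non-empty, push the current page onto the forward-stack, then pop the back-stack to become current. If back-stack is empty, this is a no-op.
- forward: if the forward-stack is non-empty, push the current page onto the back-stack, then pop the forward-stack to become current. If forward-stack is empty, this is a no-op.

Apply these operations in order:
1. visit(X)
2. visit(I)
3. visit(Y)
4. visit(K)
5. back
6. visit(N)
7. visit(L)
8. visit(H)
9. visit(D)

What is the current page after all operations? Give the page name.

Answer: D

Derivation:
After 1 (visit(X)): cur=X back=1 fwd=0
After 2 (visit(I)): cur=I back=2 fwd=0
After 3 (visit(Y)): cur=Y back=3 fwd=0
After 4 (visit(K)): cur=K back=4 fwd=0
After 5 (back): cur=Y back=3 fwd=1
After 6 (visit(N)): cur=N back=4 fwd=0
After 7 (visit(L)): cur=L back=5 fwd=0
After 8 (visit(H)): cur=H back=6 fwd=0
After 9 (visit(D)): cur=D back=7 fwd=0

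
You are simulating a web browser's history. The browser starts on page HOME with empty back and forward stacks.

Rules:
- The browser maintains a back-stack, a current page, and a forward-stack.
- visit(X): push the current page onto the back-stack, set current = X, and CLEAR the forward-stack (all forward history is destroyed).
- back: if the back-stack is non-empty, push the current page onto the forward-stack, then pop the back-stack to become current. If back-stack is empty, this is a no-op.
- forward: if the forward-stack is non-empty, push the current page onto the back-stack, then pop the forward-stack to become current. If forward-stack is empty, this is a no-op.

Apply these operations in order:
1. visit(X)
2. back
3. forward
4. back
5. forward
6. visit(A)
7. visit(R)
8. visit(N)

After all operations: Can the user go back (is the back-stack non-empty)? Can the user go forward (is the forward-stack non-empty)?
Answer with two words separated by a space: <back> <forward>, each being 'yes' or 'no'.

Answer: yes no

Derivation:
After 1 (visit(X)): cur=X back=1 fwd=0
After 2 (back): cur=HOME back=0 fwd=1
After 3 (forward): cur=X back=1 fwd=0
After 4 (back): cur=HOME back=0 fwd=1
After 5 (forward): cur=X back=1 fwd=0
After 6 (visit(A)): cur=A back=2 fwd=0
After 7 (visit(R)): cur=R back=3 fwd=0
After 8 (visit(N)): cur=N back=4 fwd=0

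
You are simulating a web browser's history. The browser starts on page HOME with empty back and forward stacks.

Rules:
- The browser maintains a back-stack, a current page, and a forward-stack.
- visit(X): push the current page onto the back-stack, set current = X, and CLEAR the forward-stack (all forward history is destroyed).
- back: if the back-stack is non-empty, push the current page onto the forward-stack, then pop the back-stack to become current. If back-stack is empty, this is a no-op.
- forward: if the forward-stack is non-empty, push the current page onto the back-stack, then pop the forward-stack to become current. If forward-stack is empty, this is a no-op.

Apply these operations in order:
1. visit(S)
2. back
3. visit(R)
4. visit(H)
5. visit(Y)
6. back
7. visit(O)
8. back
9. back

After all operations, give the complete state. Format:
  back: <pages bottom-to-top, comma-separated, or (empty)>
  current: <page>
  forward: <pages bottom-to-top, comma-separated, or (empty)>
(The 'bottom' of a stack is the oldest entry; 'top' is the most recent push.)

Answer: back: HOME
current: R
forward: O,H

Derivation:
After 1 (visit(S)): cur=S back=1 fwd=0
After 2 (back): cur=HOME back=0 fwd=1
After 3 (visit(R)): cur=R back=1 fwd=0
After 4 (visit(H)): cur=H back=2 fwd=0
After 5 (visit(Y)): cur=Y back=3 fwd=0
After 6 (back): cur=H back=2 fwd=1
After 7 (visit(O)): cur=O back=3 fwd=0
After 8 (back): cur=H back=2 fwd=1
After 9 (back): cur=R back=1 fwd=2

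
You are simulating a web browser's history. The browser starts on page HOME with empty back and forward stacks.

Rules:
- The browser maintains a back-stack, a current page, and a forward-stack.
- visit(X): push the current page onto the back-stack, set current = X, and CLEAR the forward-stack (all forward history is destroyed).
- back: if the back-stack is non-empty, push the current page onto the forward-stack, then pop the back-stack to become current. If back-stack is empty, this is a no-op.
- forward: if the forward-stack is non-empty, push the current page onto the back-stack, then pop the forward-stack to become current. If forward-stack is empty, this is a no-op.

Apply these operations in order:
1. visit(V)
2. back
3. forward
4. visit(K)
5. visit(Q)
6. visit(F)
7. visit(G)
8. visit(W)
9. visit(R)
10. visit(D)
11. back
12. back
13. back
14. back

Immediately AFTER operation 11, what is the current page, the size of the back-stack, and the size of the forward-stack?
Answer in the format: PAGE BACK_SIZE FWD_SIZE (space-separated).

After 1 (visit(V)): cur=V back=1 fwd=0
After 2 (back): cur=HOME back=0 fwd=1
After 3 (forward): cur=V back=1 fwd=0
After 4 (visit(K)): cur=K back=2 fwd=0
After 5 (visit(Q)): cur=Q back=3 fwd=0
After 6 (visit(F)): cur=F back=4 fwd=0
After 7 (visit(G)): cur=G back=5 fwd=0
After 8 (visit(W)): cur=W back=6 fwd=0
After 9 (visit(R)): cur=R back=7 fwd=0
After 10 (visit(D)): cur=D back=8 fwd=0
After 11 (back): cur=R back=7 fwd=1

R 7 1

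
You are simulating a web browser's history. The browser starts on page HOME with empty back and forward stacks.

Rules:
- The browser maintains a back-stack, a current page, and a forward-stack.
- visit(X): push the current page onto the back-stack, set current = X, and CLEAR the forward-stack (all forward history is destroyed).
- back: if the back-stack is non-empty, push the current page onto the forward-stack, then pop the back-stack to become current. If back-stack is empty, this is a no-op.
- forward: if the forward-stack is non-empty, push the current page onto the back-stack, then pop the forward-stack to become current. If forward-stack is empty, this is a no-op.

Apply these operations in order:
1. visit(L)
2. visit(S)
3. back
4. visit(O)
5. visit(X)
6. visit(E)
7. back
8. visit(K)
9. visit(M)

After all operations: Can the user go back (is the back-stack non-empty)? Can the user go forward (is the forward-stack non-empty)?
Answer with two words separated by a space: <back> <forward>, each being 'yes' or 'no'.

After 1 (visit(L)): cur=L back=1 fwd=0
After 2 (visit(S)): cur=S back=2 fwd=0
After 3 (back): cur=L back=1 fwd=1
After 4 (visit(O)): cur=O back=2 fwd=0
After 5 (visit(X)): cur=X back=3 fwd=0
After 6 (visit(E)): cur=E back=4 fwd=0
After 7 (back): cur=X back=3 fwd=1
After 8 (visit(K)): cur=K back=4 fwd=0
After 9 (visit(M)): cur=M back=5 fwd=0

Answer: yes no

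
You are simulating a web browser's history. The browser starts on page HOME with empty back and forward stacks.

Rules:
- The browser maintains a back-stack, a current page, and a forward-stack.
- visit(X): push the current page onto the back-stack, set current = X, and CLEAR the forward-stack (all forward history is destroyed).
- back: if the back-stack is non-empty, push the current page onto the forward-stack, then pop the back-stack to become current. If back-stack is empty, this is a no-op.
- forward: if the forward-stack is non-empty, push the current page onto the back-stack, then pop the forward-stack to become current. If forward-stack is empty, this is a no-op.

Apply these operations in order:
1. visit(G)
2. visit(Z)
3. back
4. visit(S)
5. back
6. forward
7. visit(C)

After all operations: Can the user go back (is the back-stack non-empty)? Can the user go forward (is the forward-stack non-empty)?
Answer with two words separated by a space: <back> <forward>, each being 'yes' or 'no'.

Answer: yes no

Derivation:
After 1 (visit(G)): cur=G back=1 fwd=0
After 2 (visit(Z)): cur=Z back=2 fwd=0
After 3 (back): cur=G back=1 fwd=1
After 4 (visit(S)): cur=S back=2 fwd=0
After 5 (back): cur=G back=1 fwd=1
After 6 (forward): cur=S back=2 fwd=0
After 7 (visit(C)): cur=C back=3 fwd=0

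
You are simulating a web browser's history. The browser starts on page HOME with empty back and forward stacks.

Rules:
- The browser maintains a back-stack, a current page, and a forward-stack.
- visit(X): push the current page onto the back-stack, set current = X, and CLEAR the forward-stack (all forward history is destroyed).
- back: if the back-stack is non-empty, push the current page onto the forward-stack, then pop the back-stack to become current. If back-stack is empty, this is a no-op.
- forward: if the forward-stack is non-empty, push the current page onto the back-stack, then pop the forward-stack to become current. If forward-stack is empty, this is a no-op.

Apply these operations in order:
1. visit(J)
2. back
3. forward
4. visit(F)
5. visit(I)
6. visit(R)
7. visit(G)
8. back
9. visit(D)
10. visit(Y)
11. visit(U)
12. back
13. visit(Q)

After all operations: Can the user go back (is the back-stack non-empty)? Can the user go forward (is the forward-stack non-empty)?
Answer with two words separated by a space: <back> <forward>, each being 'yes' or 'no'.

After 1 (visit(J)): cur=J back=1 fwd=0
After 2 (back): cur=HOME back=0 fwd=1
After 3 (forward): cur=J back=1 fwd=0
After 4 (visit(F)): cur=F back=2 fwd=0
After 5 (visit(I)): cur=I back=3 fwd=0
After 6 (visit(R)): cur=R back=4 fwd=0
After 7 (visit(G)): cur=G back=5 fwd=0
After 8 (back): cur=R back=4 fwd=1
After 9 (visit(D)): cur=D back=5 fwd=0
After 10 (visit(Y)): cur=Y back=6 fwd=0
After 11 (visit(U)): cur=U back=7 fwd=0
After 12 (back): cur=Y back=6 fwd=1
After 13 (visit(Q)): cur=Q back=7 fwd=0

Answer: yes no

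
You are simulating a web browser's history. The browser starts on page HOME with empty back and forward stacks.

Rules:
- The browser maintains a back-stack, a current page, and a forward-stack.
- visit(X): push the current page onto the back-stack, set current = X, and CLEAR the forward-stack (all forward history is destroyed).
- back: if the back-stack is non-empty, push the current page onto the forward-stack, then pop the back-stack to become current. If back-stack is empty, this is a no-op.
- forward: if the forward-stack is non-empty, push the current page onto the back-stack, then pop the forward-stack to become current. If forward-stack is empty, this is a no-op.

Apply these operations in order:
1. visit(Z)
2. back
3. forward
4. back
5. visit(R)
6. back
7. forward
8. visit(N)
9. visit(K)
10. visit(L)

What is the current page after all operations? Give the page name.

After 1 (visit(Z)): cur=Z back=1 fwd=0
After 2 (back): cur=HOME back=0 fwd=1
After 3 (forward): cur=Z back=1 fwd=0
After 4 (back): cur=HOME back=0 fwd=1
After 5 (visit(R)): cur=R back=1 fwd=0
After 6 (back): cur=HOME back=0 fwd=1
After 7 (forward): cur=R back=1 fwd=0
After 8 (visit(N)): cur=N back=2 fwd=0
After 9 (visit(K)): cur=K back=3 fwd=0
After 10 (visit(L)): cur=L back=4 fwd=0

Answer: L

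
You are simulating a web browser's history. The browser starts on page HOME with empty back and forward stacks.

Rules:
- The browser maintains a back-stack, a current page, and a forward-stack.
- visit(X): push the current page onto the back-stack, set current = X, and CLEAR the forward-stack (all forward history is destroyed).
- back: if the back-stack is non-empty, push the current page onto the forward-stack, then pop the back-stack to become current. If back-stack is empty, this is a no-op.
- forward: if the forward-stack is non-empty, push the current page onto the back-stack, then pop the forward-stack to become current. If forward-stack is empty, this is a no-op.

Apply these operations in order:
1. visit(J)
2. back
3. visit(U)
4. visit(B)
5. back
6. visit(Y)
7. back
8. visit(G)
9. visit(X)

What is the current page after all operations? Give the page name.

After 1 (visit(J)): cur=J back=1 fwd=0
After 2 (back): cur=HOME back=0 fwd=1
After 3 (visit(U)): cur=U back=1 fwd=0
After 4 (visit(B)): cur=B back=2 fwd=0
After 5 (back): cur=U back=1 fwd=1
After 6 (visit(Y)): cur=Y back=2 fwd=0
After 7 (back): cur=U back=1 fwd=1
After 8 (visit(G)): cur=G back=2 fwd=0
After 9 (visit(X)): cur=X back=3 fwd=0

Answer: X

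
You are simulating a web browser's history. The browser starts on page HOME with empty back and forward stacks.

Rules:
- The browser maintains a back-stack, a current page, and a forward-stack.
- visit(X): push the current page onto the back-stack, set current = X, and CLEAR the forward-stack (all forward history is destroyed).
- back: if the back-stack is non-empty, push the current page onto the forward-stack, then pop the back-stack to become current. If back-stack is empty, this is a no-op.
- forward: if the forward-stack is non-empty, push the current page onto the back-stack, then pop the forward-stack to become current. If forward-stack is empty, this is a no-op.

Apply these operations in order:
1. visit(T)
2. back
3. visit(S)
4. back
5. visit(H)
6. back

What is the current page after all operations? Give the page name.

After 1 (visit(T)): cur=T back=1 fwd=0
After 2 (back): cur=HOME back=0 fwd=1
After 3 (visit(S)): cur=S back=1 fwd=0
After 4 (back): cur=HOME back=0 fwd=1
After 5 (visit(H)): cur=H back=1 fwd=0
After 6 (back): cur=HOME back=0 fwd=1

Answer: HOME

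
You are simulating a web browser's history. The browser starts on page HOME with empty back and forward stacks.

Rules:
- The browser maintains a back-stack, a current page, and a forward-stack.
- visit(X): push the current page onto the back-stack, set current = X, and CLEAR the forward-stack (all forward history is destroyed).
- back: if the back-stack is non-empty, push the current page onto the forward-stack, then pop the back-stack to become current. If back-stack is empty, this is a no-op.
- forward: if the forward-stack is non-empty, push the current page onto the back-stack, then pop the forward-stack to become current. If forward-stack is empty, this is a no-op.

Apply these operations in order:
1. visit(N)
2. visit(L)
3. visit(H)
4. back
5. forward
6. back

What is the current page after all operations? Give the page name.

After 1 (visit(N)): cur=N back=1 fwd=0
After 2 (visit(L)): cur=L back=2 fwd=0
After 3 (visit(H)): cur=H back=3 fwd=0
After 4 (back): cur=L back=2 fwd=1
After 5 (forward): cur=H back=3 fwd=0
After 6 (back): cur=L back=2 fwd=1

Answer: L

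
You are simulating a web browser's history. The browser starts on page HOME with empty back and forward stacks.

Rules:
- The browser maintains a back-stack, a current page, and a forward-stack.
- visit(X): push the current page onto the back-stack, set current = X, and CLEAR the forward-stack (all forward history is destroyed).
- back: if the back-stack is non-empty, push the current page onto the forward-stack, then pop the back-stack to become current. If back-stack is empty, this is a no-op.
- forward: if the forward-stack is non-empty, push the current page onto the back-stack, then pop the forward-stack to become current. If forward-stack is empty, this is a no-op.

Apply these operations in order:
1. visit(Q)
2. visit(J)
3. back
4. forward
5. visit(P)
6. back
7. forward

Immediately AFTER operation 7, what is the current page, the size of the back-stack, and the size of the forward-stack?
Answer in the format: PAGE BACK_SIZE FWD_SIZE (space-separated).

After 1 (visit(Q)): cur=Q back=1 fwd=0
After 2 (visit(J)): cur=J back=2 fwd=0
After 3 (back): cur=Q back=1 fwd=1
After 4 (forward): cur=J back=2 fwd=0
After 5 (visit(P)): cur=P back=3 fwd=0
After 6 (back): cur=J back=2 fwd=1
After 7 (forward): cur=P back=3 fwd=0

P 3 0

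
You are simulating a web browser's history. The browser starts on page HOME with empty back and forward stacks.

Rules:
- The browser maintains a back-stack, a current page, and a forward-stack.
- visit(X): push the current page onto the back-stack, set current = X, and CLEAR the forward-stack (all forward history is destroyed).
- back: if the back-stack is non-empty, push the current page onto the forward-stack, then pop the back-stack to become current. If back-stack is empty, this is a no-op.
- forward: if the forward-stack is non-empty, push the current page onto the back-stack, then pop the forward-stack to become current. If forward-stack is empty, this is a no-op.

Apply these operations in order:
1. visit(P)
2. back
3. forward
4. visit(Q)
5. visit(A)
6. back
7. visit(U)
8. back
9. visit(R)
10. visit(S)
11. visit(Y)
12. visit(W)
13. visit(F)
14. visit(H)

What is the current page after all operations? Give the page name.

Answer: H

Derivation:
After 1 (visit(P)): cur=P back=1 fwd=0
After 2 (back): cur=HOME back=0 fwd=1
After 3 (forward): cur=P back=1 fwd=0
After 4 (visit(Q)): cur=Q back=2 fwd=0
After 5 (visit(A)): cur=A back=3 fwd=0
After 6 (back): cur=Q back=2 fwd=1
After 7 (visit(U)): cur=U back=3 fwd=0
After 8 (back): cur=Q back=2 fwd=1
After 9 (visit(R)): cur=R back=3 fwd=0
After 10 (visit(S)): cur=S back=4 fwd=0
After 11 (visit(Y)): cur=Y back=5 fwd=0
After 12 (visit(W)): cur=W back=6 fwd=0
After 13 (visit(F)): cur=F back=7 fwd=0
After 14 (visit(H)): cur=H back=8 fwd=0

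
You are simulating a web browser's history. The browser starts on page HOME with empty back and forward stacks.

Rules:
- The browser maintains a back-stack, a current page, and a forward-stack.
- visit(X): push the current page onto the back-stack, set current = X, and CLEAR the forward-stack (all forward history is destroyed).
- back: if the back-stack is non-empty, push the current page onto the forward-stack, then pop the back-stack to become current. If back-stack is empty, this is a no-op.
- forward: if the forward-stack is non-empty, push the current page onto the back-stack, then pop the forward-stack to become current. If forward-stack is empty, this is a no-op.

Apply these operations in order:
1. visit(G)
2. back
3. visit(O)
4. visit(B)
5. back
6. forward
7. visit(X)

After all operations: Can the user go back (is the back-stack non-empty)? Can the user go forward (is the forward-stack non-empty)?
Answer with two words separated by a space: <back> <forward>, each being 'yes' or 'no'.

Answer: yes no

Derivation:
After 1 (visit(G)): cur=G back=1 fwd=0
After 2 (back): cur=HOME back=0 fwd=1
After 3 (visit(O)): cur=O back=1 fwd=0
After 4 (visit(B)): cur=B back=2 fwd=0
After 5 (back): cur=O back=1 fwd=1
After 6 (forward): cur=B back=2 fwd=0
After 7 (visit(X)): cur=X back=3 fwd=0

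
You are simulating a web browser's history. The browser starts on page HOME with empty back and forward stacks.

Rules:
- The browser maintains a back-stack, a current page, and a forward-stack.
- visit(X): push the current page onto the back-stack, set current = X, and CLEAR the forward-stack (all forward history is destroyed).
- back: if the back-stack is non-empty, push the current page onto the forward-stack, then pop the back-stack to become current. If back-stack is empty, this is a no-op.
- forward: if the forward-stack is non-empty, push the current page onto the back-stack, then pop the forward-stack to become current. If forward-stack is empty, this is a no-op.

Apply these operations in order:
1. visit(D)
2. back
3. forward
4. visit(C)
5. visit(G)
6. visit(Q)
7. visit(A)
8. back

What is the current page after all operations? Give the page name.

After 1 (visit(D)): cur=D back=1 fwd=0
After 2 (back): cur=HOME back=0 fwd=1
After 3 (forward): cur=D back=1 fwd=0
After 4 (visit(C)): cur=C back=2 fwd=0
After 5 (visit(G)): cur=G back=3 fwd=0
After 6 (visit(Q)): cur=Q back=4 fwd=0
After 7 (visit(A)): cur=A back=5 fwd=0
After 8 (back): cur=Q back=4 fwd=1

Answer: Q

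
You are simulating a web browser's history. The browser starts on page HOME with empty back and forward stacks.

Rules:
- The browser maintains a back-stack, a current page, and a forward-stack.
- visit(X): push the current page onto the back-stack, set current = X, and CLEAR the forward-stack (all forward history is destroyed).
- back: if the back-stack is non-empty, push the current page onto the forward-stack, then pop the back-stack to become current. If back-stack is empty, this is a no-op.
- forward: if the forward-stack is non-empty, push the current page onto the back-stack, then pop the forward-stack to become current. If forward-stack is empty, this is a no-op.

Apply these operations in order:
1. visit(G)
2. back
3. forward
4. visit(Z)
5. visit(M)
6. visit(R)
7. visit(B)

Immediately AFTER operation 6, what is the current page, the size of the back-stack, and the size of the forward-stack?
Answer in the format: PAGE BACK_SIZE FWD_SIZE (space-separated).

After 1 (visit(G)): cur=G back=1 fwd=0
After 2 (back): cur=HOME back=0 fwd=1
After 3 (forward): cur=G back=1 fwd=0
After 4 (visit(Z)): cur=Z back=2 fwd=0
After 5 (visit(M)): cur=M back=3 fwd=0
After 6 (visit(R)): cur=R back=4 fwd=0

R 4 0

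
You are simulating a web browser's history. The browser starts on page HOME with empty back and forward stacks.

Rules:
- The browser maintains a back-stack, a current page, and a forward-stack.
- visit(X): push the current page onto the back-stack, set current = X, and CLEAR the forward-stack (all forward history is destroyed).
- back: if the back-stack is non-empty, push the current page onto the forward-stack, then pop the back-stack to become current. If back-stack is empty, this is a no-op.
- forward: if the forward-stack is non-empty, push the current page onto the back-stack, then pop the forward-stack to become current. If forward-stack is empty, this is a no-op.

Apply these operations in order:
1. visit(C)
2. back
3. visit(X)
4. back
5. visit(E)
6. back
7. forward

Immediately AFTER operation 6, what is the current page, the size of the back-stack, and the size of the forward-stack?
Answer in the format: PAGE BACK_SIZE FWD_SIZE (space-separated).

After 1 (visit(C)): cur=C back=1 fwd=0
After 2 (back): cur=HOME back=0 fwd=1
After 3 (visit(X)): cur=X back=1 fwd=0
After 4 (back): cur=HOME back=0 fwd=1
After 5 (visit(E)): cur=E back=1 fwd=0
After 6 (back): cur=HOME back=0 fwd=1

HOME 0 1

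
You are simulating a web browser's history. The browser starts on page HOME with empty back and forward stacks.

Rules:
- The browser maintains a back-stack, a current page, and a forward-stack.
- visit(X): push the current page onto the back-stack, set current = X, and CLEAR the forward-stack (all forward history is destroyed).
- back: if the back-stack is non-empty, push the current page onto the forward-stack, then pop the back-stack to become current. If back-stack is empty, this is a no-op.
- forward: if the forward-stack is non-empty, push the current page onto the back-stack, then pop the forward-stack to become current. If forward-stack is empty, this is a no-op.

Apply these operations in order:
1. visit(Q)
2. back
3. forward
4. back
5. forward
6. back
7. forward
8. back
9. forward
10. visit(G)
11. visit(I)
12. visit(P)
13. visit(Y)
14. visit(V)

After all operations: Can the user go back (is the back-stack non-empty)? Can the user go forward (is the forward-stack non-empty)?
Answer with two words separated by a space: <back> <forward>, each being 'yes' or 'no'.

Answer: yes no

Derivation:
After 1 (visit(Q)): cur=Q back=1 fwd=0
After 2 (back): cur=HOME back=0 fwd=1
After 3 (forward): cur=Q back=1 fwd=0
After 4 (back): cur=HOME back=0 fwd=1
After 5 (forward): cur=Q back=1 fwd=0
After 6 (back): cur=HOME back=0 fwd=1
After 7 (forward): cur=Q back=1 fwd=0
After 8 (back): cur=HOME back=0 fwd=1
After 9 (forward): cur=Q back=1 fwd=0
After 10 (visit(G)): cur=G back=2 fwd=0
After 11 (visit(I)): cur=I back=3 fwd=0
After 12 (visit(P)): cur=P back=4 fwd=0
After 13 (visit(Y)): cur=Y back=5 fwd=0
After 14 (visit(V)): cur=V back=6 fwd=0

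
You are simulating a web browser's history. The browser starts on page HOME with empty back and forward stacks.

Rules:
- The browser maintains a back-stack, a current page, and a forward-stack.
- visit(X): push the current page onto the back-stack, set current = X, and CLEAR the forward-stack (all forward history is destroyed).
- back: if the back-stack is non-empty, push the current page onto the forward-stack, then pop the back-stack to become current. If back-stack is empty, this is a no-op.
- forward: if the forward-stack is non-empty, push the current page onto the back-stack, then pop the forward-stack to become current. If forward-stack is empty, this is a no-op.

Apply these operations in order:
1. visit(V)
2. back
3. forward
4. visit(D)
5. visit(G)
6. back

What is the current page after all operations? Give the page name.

Answer: D

Derivation:
After 1 (visit(V)): cur=V back=1 fwd=0
After 2 (back): cur=HOME back=0 fwd=1
After 3 (forward): cur=V back=1 fwd=0
After 4 (visit(D)): cur=D back=2 fwd=0
After 5 (visit(G)): cur=G back=3 fwd=0
After 6 (back): cur=D back=2 fwd=1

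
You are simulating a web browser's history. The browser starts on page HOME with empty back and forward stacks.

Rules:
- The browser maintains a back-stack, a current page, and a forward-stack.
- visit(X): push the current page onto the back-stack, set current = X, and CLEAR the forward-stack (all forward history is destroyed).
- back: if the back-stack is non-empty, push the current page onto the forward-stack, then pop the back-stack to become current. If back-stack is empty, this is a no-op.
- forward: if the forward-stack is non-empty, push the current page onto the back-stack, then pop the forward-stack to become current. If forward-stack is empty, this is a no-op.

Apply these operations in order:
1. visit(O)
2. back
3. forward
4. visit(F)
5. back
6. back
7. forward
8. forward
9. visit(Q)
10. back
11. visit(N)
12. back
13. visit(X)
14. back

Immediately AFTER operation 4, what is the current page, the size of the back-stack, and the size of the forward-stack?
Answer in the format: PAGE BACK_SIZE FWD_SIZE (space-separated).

After 1 (visit(O)): cur=O back=1 fwd=0
After 2 (back): cur=HOME back=0 fwd=1
After 3 (forward): cur=O back=1 fwd=0
After 4 (visit(F)): cur=F back=2 fwd=0

F 2 0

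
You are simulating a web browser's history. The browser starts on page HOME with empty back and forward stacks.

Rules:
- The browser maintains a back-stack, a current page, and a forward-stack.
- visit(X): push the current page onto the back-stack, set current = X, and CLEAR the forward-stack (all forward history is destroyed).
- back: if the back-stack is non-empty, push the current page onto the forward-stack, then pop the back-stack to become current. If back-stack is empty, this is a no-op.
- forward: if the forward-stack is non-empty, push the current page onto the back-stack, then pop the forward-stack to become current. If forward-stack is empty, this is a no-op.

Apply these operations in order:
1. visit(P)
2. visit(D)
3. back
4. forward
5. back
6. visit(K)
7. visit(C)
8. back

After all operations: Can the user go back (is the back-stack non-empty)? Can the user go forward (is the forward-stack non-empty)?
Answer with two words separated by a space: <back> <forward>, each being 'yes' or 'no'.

Answer: yes yes

Derivation:
After 1 (visit(P)): cur=P back=1 fwd=0
After 2 (visit(D)): cur=D back=2 fwd=0
After 3 (back): cur=P back=1 fwd=1
After 4 (forward): cur=D back=2 fwd=0
After 5 (back): cur=P back=1 fwd=1
After 6 (visit(K)): cur=K back=2 fwd=0
After 7 (visit(C)): cur=C back=3 fwd=0
After 8 (back): cur=K back=2 fwd=1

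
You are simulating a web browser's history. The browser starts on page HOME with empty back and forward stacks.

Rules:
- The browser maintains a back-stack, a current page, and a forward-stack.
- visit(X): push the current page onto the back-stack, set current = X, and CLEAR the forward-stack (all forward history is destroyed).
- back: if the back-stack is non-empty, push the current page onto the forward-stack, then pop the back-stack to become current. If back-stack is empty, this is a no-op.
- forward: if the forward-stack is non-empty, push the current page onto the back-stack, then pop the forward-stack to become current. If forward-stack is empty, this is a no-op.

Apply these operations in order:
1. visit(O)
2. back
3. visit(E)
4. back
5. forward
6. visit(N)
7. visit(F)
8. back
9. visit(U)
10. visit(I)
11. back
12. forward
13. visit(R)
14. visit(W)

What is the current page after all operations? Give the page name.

After 1 (visit(O)): cur=O back=1 fwd=0
After 2 (back): cur=HOME back=0 fwd=1
After 3 (visit(E)): cur=E back=1 fwd=0
After 4 (back): cur=HOME back=0 fwd=1
After 5 (forward): cur=E back=1 fwd=0
After 6 (visit(N)): cur=N back=2 fwd=0
After 7 (visit(F)): cur=F back=3 fwd=0
After 8 (back): cur=N back=2 fwd=1
After 9 (visit(U)): cur=U back=3 fwd=0
After 10 (visit(I)): cur=I back=4 fwd=0
After 11 (back): cur=U back=3 fwd=1
After 12 (forward): cur=I back=4 fwd=0
After 13 (visit(R)): cur=R back=5 fwd=0
After 14 (visit(W)): cur=W back=6 fwd=0

Answer: W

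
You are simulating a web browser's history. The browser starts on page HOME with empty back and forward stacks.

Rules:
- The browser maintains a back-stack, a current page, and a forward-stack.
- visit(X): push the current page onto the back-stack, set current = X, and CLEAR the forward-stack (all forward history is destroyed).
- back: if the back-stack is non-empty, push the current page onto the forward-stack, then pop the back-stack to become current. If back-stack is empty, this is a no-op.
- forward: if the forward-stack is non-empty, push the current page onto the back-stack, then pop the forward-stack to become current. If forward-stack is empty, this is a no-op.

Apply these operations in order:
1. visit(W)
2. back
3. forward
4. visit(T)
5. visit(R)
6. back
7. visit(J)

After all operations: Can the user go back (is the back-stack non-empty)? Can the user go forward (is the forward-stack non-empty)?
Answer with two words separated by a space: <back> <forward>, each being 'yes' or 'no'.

Answer: yes no

Derivation:
After 1 (visit(W)): cur=W back=1 fwd=0
After 2 (back): cur=HOME back=0 fwd=1
After 3 (forward): cur=W back=1 fwd=0
After 4 (visit(T)): cur=T back=2 fwd=0
After 5 (visit(R)): cur=R back=3 fwd=0
After 6 (back): cur=T back=2 fwd=1
After 7 (visit(J)): cur=J back=3 fwd=0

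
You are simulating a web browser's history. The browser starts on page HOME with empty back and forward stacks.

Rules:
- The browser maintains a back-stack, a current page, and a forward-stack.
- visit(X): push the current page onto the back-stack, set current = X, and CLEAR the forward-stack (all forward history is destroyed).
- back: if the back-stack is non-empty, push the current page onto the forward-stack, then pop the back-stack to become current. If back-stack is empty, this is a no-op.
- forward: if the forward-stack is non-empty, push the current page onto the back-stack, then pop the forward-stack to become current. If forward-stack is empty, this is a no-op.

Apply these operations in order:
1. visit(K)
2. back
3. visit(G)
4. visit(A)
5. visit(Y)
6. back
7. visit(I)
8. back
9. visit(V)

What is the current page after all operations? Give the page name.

After 1 (visit(K)): cur=K back=1 fwd=0
After 2 (back): cur=HOME back=0 fwd=1
After 3 (visit(G)): cur=G back=1 fwd=0
After 4 (visit(A)): cur=A back=2 fwd=0
After 5 (visit(Y)): cur=Y back=3 fwd=0
After 6 (back): cur=A back=2 fwd=1
After 7 (visit(I)): cur=I back=3 fwd=0
After 8 (back): cur=A back=2 fwd=1
After 9 (visit(V)): cur=V back=3 fwd=0

Answer: V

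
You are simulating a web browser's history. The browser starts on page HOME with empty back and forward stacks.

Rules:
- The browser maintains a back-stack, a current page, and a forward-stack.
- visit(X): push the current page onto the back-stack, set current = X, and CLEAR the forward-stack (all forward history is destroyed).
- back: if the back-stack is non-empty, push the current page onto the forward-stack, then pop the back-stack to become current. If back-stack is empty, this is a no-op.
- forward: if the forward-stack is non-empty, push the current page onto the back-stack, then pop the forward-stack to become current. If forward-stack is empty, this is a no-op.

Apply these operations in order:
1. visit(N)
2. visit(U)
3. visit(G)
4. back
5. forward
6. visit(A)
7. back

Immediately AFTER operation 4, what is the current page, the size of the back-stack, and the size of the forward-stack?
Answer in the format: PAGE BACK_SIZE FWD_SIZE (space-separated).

After 1 (visit(N)): cur=N back=1 fwd=0
After 2 (visit(U)): cur=U back=2 fwd=0
After 3 (visit(G)): cur=G back=3 fwd=0
After 4 (back): cur=U back=2 fwd=1

U 2 1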